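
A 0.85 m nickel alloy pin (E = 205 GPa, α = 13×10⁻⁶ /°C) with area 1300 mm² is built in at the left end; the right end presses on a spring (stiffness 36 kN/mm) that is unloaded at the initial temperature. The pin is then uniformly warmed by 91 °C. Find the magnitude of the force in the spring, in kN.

P ≈ 32.5 kN

The unrestrained thermal change is αΔT L = 13×10⁻⁶ × 91 × 850 = 1.006 mm.
With a force P in the spring, the elastic change of the pin is PL/(AE) and that of the spring is P/k; compatibility requires their sum to equal δ_free.
So P = δ_free / [L/(AE) + 1/k] = 1.006 / [ 850/(1300×205×10³) + 1/(36×10³) ].
P = 1.006 / 3.097×10⁻⁵ = 32470 N.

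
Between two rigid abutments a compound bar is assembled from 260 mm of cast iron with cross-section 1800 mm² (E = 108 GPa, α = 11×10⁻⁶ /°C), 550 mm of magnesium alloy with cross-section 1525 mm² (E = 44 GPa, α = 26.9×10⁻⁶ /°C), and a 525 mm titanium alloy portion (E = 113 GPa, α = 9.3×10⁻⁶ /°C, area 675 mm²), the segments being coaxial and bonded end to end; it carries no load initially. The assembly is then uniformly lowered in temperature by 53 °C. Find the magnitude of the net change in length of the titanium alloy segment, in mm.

Free thermal contraction of the whole bar: Σ αᵢΔT Lᵢ = 11×10⁻⁶×53×260 + 26.9×10⁻⁶×53×550 + 9.3×10⁻⁶×53×525 = 1.194 mm.
The rigid supports impose zero overall length change; the single axial force P common to all segments must satisfy P Σ Lᵢ/(AᵢEᵢ) = δ_free.
The series flexibility is Σ Lᵢ/(AᵢEᵢ) = 260/(1800×108×10³) + 550/(1525×44×10³) + 525/(675×113×10³) = 1.642×10⁻⁵ mm/N.
P = 1.194 / 1.642×10⁻⁵ = 72760 N = 72.76 kN, tensile.
For the titanium alloy segment, free thermal change = 9.3×10⁻⁶×53×525 = 0.2588 mm and elastic change from P = 72760×525/(675×113×10³) = 0.5008 mm; these oppose, so the net change is 0.242 mm (segment lengthens).

|ΔL| ≈ 0.242 mm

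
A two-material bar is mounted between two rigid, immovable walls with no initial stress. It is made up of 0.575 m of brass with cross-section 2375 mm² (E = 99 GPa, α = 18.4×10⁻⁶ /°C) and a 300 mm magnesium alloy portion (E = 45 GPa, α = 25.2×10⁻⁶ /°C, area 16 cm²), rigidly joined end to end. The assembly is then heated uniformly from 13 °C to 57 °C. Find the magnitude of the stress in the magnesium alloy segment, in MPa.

With the walls removed the bar would change length by δ_free = Σ αᵢΔT Lᵢ = 18.4×10⁻⁶×44×575 + 25.2×10⁻⁶×44×300 = 0.7982 mm.
Since the ends are fixed, an axial force P builds up, equal in every segment, with P · Σ Lᵢ/(AᵢEᵢ) = δ_free.
Σ Lᵢ/(AᵢEᵢ) = 575/(2375×99×10³) + 300/(1600×45×10³) = 6.612×10⁻⁶ mm/N.
Hence P = δ_free / Σ(L/AE) = 0.7982/6.612×10⁻⁶ = 120.7 kN (compressive).
σ_{magnesium alloy} = P / A = 120700 / 1600 = 75.44 MPa.

σ ≈ 75.4 MPa (compressive)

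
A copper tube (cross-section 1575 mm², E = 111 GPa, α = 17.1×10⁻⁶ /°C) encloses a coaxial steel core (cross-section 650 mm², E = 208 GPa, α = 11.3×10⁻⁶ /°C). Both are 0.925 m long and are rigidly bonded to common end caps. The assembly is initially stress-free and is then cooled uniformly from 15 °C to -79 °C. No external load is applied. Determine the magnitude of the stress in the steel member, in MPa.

Both members must finish at the same length. With the larger α, the copper tends to over-contract; the plates restrain it, putting the copper in tension and the steel in compression. With no external load the two internal forces are equal and opposite, magnitude P.
Compatibility of the two members (thermal + elastic change equal): (α₁ − α₂)ΔT = P·[1/(A₁E₁) + 1/(A₂E₂)].
|α₁ − α₂|·ΔT = 5.8×10⁻⁶ × 94 = 0.0005452.
1/(A₁E₁) + 1/(A₂E₂) = 1/(1575×111×10³) + 1/(650×208×10³) = 1.312×10⁻⁸ N⁻¹.
So P = 0.0005452 / 1.312×10⁻⁸ = 41.57 kN.
σ_{steel} = P/A₂ = 41570/650 = 63.95 MPa, compressive.

σ ≈ 63.9 MPa (compressive)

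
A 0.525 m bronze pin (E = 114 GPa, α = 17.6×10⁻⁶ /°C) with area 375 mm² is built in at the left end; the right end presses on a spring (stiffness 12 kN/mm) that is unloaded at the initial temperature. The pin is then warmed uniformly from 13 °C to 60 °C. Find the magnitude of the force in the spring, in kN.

P ≈ 4.54 kN

Free thermal expansion: δ_free = αΔT L = 17.6×10⁻⁶ × 47 × 525 = 0.4343 mm.
Let P be the compressive force at the spring. The pin shortens elastically by PL/(AE) and the spring compresses by P/k; together these equal δ_free.
P [ L/(AE) + 1/k ] = δ_free → P [ 525/(375×114×10³) + 1/(12×10³) ] = 0.4343.
P = 0.4343 / 9.561×10⁻⁵ = 4542 N.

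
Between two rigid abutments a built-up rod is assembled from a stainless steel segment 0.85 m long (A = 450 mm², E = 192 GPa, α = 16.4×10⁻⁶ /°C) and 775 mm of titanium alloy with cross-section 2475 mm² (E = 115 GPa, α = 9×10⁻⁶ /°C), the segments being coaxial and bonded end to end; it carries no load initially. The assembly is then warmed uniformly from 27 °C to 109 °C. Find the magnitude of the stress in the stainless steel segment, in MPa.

σ ≈ 303 MPa (compressive)

Free thermal expansion of the whole bar: Σ αᵢΔT Lᵢ = 16.4×10⁻⁶×82×850 + 9×10⁻⁶×82×775 = 1.715 mm.
Since the ends are fixed, an axial force P builds up, equal in every segment, with P · Σ Lᵢ/(AᵢEᵢ) = δ_free.
Σ Lᵢ/(AᵢEᵢ) = 850/(450×192×10³) + 775/(2475×115×10³) = 1.256×10⁻⁵ mm/N.
P = 1.715 / 1.256×10⁻⁵ = 136500 N = 136.5 kN, compressive.
σ_{stainless steel} = P / A = 136500 / 450 = 303.4 MPa.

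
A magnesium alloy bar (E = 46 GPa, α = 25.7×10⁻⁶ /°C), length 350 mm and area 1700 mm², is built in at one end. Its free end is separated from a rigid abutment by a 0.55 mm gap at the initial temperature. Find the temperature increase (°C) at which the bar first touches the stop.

ΔT ≈ 61.1 °C

The gap closes when αΔT L = 0.55 mm, since the bar is still unstressed at that instant.
ΔT = 0.55 / (25.7×10⁻⁶ × 350) = 61.15 °C.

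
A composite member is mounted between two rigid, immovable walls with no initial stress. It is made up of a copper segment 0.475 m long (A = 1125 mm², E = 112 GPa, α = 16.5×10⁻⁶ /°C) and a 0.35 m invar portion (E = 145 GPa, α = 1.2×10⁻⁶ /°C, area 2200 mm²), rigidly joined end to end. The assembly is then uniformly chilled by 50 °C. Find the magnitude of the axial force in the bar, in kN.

P ≈ 84.8 kN (tensile)

Free thermal contraction of the whole bar: Σ αᵢΔT Lᵢ = 16.5×10⁻⁶×50×475 + 1.2×10⁻⁶×50×350 = 0.4129 mm.
The walls prevent any net length change, so an axial force P (same in every segment) develops. Compatibility: P · Σ Lᵢ/(AᵢEᵢ) = δ_free.
The series flexibility is Σ Lᵢ/(AᵢEᵢ) = 475/(1125×112×10³) + 350/(2200×145×10³) = 4.867×10⁻⁶ mm/N.
P = 0.4129 / 4.867×10⁻⁶ = 84830 N = 84.83 kN, tensile.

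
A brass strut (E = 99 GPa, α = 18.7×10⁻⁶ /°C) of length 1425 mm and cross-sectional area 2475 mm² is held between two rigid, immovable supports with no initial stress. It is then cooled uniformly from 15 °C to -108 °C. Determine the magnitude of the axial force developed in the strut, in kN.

P ≈ 564 kN (tensile)

Full restraint means ε = 0, so the stress is σ = EαΔT = 99×10³ × 18.7×10⁻⁶ × 123 = 227.7 MPa.
Then P = σA = 227.7 × 2475 mm² = 563.6 kN, tensile.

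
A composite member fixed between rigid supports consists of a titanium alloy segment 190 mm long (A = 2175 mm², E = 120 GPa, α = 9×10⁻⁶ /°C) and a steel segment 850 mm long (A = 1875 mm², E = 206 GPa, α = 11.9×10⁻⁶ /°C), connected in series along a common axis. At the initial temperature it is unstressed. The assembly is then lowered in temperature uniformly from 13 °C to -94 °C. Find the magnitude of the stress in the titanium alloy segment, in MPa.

Free thermal contraction of the whole bar: Σ αᵢΔT Lᵢ = 9×10⁻⁶×107×190 + 11.9×10⁻⁶×107×850 = 1.265 mm.
The walls prevent any net length change, so an axial force P (same in every segment) develops. Compatibility: P · Σ Lᵢ/(AᵢEᵢ) = δ_free.
The series flexibility is Σ Lᵢ/(AᵢEᵢ) = 190/(2175×120×10³) + 850/(1875×206×10³) = 2.929×10⁻⁶ mm/N.
P = 1.265 / 2.929×10⁻⁶ = 432000 N = 432 kN, tensile.
σ_{titanium alloy} = P / A = 432000 / 2175 = 198.6 MPa.

σ ≈ 199 MPa (tensile)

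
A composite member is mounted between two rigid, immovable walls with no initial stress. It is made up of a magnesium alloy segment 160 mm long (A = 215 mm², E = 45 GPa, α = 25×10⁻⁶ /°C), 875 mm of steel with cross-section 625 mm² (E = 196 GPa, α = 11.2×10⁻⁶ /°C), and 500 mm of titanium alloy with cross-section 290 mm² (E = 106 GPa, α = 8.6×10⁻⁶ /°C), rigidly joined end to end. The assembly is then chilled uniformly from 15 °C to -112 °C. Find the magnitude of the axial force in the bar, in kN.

If the supports were absent, the total length change would be Σ αᵢΔT Lᵢ = 25×10⁻⁶×127×160 + 11.2×10⁻⁶×127×875 + 8.6×10⁻⁶×127×500 = 2.299 mm.
Since the ends are fixed, an axial force P builds up, equal in every segment, with P · Σ Lᵢ/(AᵢEᵢ) = δ_free.
Σ Lᵢ/(AᵢEᵢ) = 160/(215×45×10³) + 875/(625×196×10³) + 500/(290×106×10³) = 3.995×10⁻⁵ mm/N.
So P = 2.299 / 3.995×10⁻⁵ = 57.55 kN, tensile.

P ≈ 57.5 kN (tensile)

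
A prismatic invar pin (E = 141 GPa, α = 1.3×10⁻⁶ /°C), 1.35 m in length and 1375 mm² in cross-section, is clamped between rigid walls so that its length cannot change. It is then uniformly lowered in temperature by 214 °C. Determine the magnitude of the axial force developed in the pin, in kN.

P ≈ 53.9 kN (tensile)

Full restraint means ε = 0, so the stress is σ = EαΔT = 141×10³ × 1.3×10⁻⁶ × 214 = 39.23 MPa.
Then P = σA = 39.23 × 1375 mm² = 53.94 kN, tensile.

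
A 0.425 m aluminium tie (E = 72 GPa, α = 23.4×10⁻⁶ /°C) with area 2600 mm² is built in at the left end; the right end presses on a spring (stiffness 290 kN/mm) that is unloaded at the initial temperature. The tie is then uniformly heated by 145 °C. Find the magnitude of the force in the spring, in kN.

The unrestrained thermal change is αΔT L = 23.4×10⁻⁶ × 145 × 425 = 1.442 mm.
With a force P in the spring, the elastic change of the tie is PL/(AE) and that of the spring is P/k; compatibility requires their sum to equal δ_free.
So P = δ_free / [L/(AE) + 1/k] = 1.442 / [ 425/(2600×72×10³) + 1/(290×10³) ].
P = 1.442 / 5.719×10⁻⁶ = 252200 N.

P ≈ 252 kN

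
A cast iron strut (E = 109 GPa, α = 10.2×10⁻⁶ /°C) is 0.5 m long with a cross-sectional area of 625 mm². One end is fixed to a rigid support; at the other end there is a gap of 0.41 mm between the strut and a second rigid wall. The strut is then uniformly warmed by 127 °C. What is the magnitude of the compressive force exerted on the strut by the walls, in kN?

P ≈ 32.4 kN

Free thermal elongation = αΔT L = 10.2×10⁻⁶ × 127 × 500 = 0.6477 mm.
The gap closes (δ_free > 0.41 mm) and the wall then resists a further 0.6477 − 0.41 = 0.2377 mm of expansion.
So σ = E(δ_free − g)/L = 109×10³ × 0.2377/500 = 51.82 MPa.
P = σA = 51.82 × 625 = 32.39 kN.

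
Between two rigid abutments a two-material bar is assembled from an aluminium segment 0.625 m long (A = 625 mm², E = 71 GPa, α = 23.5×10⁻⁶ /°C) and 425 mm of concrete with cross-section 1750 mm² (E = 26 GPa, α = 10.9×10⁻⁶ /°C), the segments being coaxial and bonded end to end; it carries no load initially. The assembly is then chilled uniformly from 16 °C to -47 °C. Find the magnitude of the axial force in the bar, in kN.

P ≈ 52 kN (tensile)

Free thermal contraction of the whole bar: Σ αᵢΔT Lᵢ = 23.5×10⁻⁶×63×625 + 10.9×10⁻⁶×63×425 = 1.217 mm.
The walls prevent any net length change, so an axial force P (same in every segment) develops. Compatibility: P · Σ Lᵢ/(AᵢEᵢ) = δ_free.
The series flexibility is Σ Lᵢ/(AᵢEᵢ) = 625/(625×71×10³) + 425/(1750×26×10³) = 2.343×10⁻⁵ mm/N.
Hence P = δ_free / Σ(L/AE) = 1.217/2.343×10⁻⁵ = 51.96 kN (tensile).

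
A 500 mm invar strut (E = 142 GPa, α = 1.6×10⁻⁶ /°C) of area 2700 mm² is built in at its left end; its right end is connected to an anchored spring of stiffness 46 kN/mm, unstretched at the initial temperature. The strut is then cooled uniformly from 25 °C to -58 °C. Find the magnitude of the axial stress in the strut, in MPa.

Free thermal contraction: δ_free = αΔT L = 1.6×10⁻⁶ × 83 × 500 = 0.0664 mm.
With a force P in the spring, the elastic change of the strut is PL/(AE) and that of the spring is P/k; compatibility requires their sum to equal δ_free.
P [ L/(AE) + 1/k ] = δ_free → P [ 500/(2700×142×10³) + 1/(46×10³) ] = 0.0664.
P = 0.0664 / 2.304×10⁻⁵ = 2882 N.
σ = P/A = 2882/2700 = 1.067 MPa.

σ ≈ 1.07 MPa (tensile)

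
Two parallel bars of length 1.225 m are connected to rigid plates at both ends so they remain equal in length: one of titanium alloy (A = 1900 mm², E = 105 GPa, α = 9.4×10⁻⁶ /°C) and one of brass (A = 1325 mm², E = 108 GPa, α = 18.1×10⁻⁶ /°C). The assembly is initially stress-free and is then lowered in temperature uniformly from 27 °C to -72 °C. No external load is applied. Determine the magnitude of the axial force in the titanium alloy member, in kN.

P ≈ 71.8 kN (compressive in the titanium alloy)

Equilibrium of a rigid end plate with no external load gives equal and opposite internal forces ±P in the two members. Since α_{brass} > α_{titanium alloy}, cooling drives the brass into tension and the titanium alloy into compression.
Equating the net (thermal + elastic) strains gives |α₁ − α₂|·ΔT = P·[1/(A₁E₁) + 1/(A₂E₂)].
|α₁ − α₂|·ΔT = 8.7×10⁻⁶ × 99 = 0.0008613.
1/(A₁E₁) + 1/(A₂E₂) = 1/(1900×105×10³) + 1/(1325×108×10³) = 1.2×10⁻⁸ N⁻¹.
So P = 0.0008613 / 1.2×10⁻⁸ = 71.77 kN.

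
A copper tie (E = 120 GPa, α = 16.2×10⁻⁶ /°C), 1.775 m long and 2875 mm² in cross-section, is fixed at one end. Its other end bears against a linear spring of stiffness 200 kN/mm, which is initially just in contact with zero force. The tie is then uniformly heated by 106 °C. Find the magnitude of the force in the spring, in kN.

The unrestrained thermal change is αΔT L = 16.2×10⁻⁶ × 106 × 1775 = 3.048 mm.
Let P be the compressive force at the spring. The tie shortens elastically by PL/(AE) and the spring compresses by P/k; together these equal δ_free.
So P = δ_free / [L/(AE) + 1/k] = 3.048 / [ 1775/(2875×120×10³) + 1/(200×10³) ].
P = 3.048 / 1.014×10⁻⁵ = 300400 N.

P ≈ 300 kN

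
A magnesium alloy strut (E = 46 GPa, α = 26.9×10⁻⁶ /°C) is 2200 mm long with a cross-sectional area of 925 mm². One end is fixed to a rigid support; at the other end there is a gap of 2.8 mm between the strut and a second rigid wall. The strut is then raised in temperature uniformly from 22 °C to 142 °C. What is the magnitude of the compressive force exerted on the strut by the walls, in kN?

P ≈ 83.2 kN

Unrestrained expansion: δ_free = αΔT L = 26.9×10⁻⁶ × 120 × 2200 = 7.102 mm.
After closing the 2.8 mm clearance, 7.102 − 2.8 = 4.302 mm of expansion remains to be suppressed by the wall.
Compatibility: PL/(AE) = 4.302 mm, so σ = P/A = E × (4.302/2200) = 89.94 MPa.
P = σA = 89.94 × 925 = 83.2 kN.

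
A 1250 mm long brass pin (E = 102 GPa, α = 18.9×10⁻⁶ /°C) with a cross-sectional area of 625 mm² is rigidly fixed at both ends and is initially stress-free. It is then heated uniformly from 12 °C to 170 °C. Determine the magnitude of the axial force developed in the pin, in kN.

The ends cannot move, so σ = EαΔT = 102×10³ × 18.9×10⁻⁶ × 158 = 304.6 MPa.
Axial force P = σA = 304.6 × 625 = 190400 N = 190.4 kN, compressive.

P ≈ 190 kN (compressive)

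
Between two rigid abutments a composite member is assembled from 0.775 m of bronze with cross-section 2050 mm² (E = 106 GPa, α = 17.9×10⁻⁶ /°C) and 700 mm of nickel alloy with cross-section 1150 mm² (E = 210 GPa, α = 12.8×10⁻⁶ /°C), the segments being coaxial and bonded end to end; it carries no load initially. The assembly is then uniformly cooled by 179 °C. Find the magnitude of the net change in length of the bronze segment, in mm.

|ΔL| ≈ 0.229 mm

With the walls removed the bar would change length by δ_free = Σ αᵢΔT Lᵢ = 17.9×10⁻⁶×179×775 + 12.8×10⁻⁶×179×700 = 4.087 mm.
Since the ends are fixed, an axial force P builds up, equal in every segment, with P · Σ Lᵢ/(AᵢEᵢ) = δ_free.
The series flexibility is Σ Lᵢ/(AᵢEᵢ) = 775/(2050×106×10³) + 700/(1150×210×10³) = 6.465×10⁻⁶ mm/N.
P = 4.087 / 6.465×10⁻⁶ = 632200 N = 632.2 kN, tensile.
For the bronze segment, free thermal change = 17.9×10⁻⁶×179×775 = 2.483 mm and elastic change from P = 632200×775/(2050×106×10³) = 2.255 mm; these oppose, so the net change is 0.229 mm (segment shortens).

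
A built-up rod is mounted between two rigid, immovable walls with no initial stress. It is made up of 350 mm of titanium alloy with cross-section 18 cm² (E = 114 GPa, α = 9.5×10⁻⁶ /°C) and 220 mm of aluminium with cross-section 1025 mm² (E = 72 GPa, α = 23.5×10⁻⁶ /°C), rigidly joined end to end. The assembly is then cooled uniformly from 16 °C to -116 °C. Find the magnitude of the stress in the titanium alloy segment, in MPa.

Free thermal contraction of the whole bar: Σ αᵢΔT Lᵢ = 9.5×10⁻⁶×132×350 + 23.5×10⁻⁶×132×220 = 1.121 mm.
The rigid supports impose zero overall length change; the single axial force P common to all segments must satisfy P Σ Lᵢ/(AᵢEᵢ) = δ_free.
Σ Lᵢ/(AᵢEᵢ) = 350/(1800×114×10³) + 220/(1025×72×10³) = 4.687×10⁻⁶ mm/N.
P = 1.121 / 4.687×10⁻⁶ = 239300 N = 239.3 kN, tensile.
σ_{titanium alloy} = P / A = 239300 / 1800 = 132.9 MPa.

σ ≈ 133 MPa (tensile)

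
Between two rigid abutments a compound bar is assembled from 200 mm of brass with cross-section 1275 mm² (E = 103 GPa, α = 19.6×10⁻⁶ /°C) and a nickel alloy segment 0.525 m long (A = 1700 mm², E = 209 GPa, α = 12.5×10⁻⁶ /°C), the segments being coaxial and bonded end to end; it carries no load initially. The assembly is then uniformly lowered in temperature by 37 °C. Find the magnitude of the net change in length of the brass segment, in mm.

|ΔL| ≈ 0.0518 mm

With the walls removed the bar would change length by δ_free = Σ αᵢΔT Lᵢ = 19.6×10⁻⁶×37×200 + 12.5×10⁻⁶×37×525 = 0.3879 mm.
Since the ends are fixed, an axial force P builds up, equal in every segment, with P · Σ Lᵢ/(AᵢEᵢ) = δ_free.
The series flexibility is Σ Lᵢ/(AᵢEᵢ) = 200/(1275×103×10³) + 525/(1700×209×10³) = 3.001×10⁻⁶ mm/N.
So P = 0.3879 / 3.001×10⁻⁶ = 129.3 kN, tensile.
For the brass segment, free thermal change = 19.6×10⁻⁶×37×200 = 0.145 mm and elastic change from P = 129300×200/(1275×103×10³) = 0.1969 mm; these oppose, so the net change is 0.0518 mm (segment lengthens).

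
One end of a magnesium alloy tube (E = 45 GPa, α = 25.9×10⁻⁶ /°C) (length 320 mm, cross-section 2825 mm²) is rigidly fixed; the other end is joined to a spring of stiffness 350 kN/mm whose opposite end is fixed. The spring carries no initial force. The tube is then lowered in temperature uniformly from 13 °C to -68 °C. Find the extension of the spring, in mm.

δ ≈ 0.357 mm

Free thermal contraction: δ_free = αΔT L = 25.9×10⁻⁶ × 81 × 320 = 0.6713 mm.
Let P be the tensile force in the spring. The tube extends elastically by PL/(AE) and the spring stretches by P/k; together these equal δ_free.
P [ L/(AE) + 1/k ] = δ_free → P [ 320/(2825×45×10³) + 1/(350×10³) ] = 0.6713.
P = 0.6713 / 5.374×10⁻⁶ = 124900 N.
Spring extension = P/k = 124900/(350×10³) = 0.3569 mm.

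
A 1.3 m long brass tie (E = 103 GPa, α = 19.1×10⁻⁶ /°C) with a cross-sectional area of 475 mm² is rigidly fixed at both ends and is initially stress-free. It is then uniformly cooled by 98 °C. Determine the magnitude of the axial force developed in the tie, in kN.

Full restraint means ε = 0, so the stress is σ = EαΔT = 103×10³ × 19.1×10⁻⁶ × 98 = 192.8 MPa.
Then P = σA = 192.8 × 475 mm² = 91.58 kN, tensile.

P ≈ 91.6 kN (tensile)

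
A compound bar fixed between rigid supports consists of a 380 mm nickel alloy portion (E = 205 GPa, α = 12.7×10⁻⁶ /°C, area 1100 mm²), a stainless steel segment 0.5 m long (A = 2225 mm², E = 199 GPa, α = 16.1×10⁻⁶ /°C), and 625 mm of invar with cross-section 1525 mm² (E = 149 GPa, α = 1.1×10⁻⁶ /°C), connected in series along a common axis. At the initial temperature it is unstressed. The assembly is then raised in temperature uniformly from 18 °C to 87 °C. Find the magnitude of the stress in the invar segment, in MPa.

Free thermal expansion of the whole bar: Σ αᵢΔT Lᵢ = 12.7×10⁻⁶×69×380 + 16.1×10⁻⁶×69×500 + 1.1×10⁻⁶×69×625 = 0.9359 mm.
The rigid supports impose zero overall length change; the single axial force P common to all segments must satisfy P Σ Lᵢ/(AᵢEᵢ) = δ_free.
Σ Lᵢ/(AᵢEᵢ) = 380/(1100×205×10³) + 500/(2225×199×10³) + 625/(1525×149×10³) = 5.565×10⁻⁶ mm/N.
So P = 0.9359 / 5.565×10⁻⁶ = 168.2 kN, compressive.
σ_{invar} = P / A = 168200 / 1525 = 110.3 MPa.

σ ≈ 110 MPa (compressive)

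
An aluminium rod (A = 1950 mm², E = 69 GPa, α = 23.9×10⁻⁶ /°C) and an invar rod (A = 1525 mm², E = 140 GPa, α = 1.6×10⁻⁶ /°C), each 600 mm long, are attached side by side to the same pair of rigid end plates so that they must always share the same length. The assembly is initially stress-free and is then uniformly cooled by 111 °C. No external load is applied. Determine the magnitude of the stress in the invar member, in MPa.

Both members must finish at the same length. With the larger α, the aluminium tends to over-contract; the plates restrain it, putting the aluminium in tension and the invar in compression. With no external load the two internal forces are equal and opposite, magnitude P.
Equating the net (thermal + elastic) strains gives |α₁ − α₂|·ΔT = P·[1/(A₁E₁) + 1/(A₂E₂)].
|α₁ − α₂|·ΔT = 22.3×10⁻⁶ × 111 = 0.002475.
1/(A₁E₁) + 1/(A₂E₂) = 1/(1950×69×10³) + 1/(1525×140×10³) = 1.212×10⁻⁸ N⁻¹.
P = 0.002475 / 1.212×10⁻⁸ = 204300 N = 204.3 kN.
σ_{invar} = P/A₂ = 204300/1525 = 134 MPa, compressive.

σ ≈ 134 MPa (compressive)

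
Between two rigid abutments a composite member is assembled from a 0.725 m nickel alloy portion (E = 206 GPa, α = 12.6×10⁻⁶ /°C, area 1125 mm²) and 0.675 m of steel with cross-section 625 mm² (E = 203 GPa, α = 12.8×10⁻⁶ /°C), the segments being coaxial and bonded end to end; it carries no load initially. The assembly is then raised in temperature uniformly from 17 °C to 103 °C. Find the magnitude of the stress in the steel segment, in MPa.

σ ≈ 289 MPa (compressive)

Free thermal expansion of the whole bar: Σ αᵢΔT Lᵢ = 12.6×10⁻⁶×86×725 + 12.8×10⁻⁶×86×675 = 1.529 mm.
The rigid supports impose zero overall length change; the single axial force P common to all segments must satisfy P Σ Lᵢ/(AᵢEᵢ) = δ_free.
The series flexibility is Σ Lᵢ/(AᵢEᵢ) = 725/(1125×206×10³) + 675/(625×203×10³) = 8.449×10⁻⁶ mm/N.
P = 1.529 / 8.449×10⁻⁶ = 180900 N = 180.9 kN, compressive.
σ_{steel} = P / A = 180900 / 625 = 289.5 MPa.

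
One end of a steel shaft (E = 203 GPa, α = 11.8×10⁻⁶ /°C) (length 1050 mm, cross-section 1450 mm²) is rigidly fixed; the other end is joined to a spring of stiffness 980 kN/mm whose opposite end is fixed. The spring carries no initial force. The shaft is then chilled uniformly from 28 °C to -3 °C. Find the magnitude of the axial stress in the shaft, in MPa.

Free thermal contraction: δ_free = αΔT L = 11.8×10⁻⁶ × 31 × 1050 = 0.3841 mm.
With a force P in the spring, the elastic change of the shaft is PL/(AE) and that of the spring is P/k; compatibility requires their sum to equal δ_free.
So P = δ_free / [L/(AE) + 1/k] = 0.3841 / [ 1050/(1450×203×10³) + 1/(980×10³) ].
P = 0.3841 / 4.588×10⁻⁶ = 83720 N.
σ = P/A = 83720/1450 = 57.74 MPa.

σ ≈ 57.7 MPa (tensile)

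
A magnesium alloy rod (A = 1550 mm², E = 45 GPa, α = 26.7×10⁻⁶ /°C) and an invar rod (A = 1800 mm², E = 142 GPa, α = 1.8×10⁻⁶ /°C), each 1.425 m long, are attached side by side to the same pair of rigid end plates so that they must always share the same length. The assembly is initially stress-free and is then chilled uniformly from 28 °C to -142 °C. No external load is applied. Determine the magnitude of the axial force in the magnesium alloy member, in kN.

P ≈ 232 kN (tensile in the magnesium alloy)

Equilibrium of a rigid end plate with no external load gives equal and opposite internal forces ±P in the two members. Since α_{magnesium alloy} > α_{invar}, cooling drives the magnesium alloy into tension and the invar into compression.
Equating the net (thermal + elastic) strains gives |α₁ − α₂|·ΔT = P·[1/(A₁E₁) + 1/(A₂E₂)].
|α₁ − α₂|·ΔT = 24.9×10⁻⁶ × 170 = 0.004233.
1/(A₁E₁) + 1/(A₂E₂) = 1/(1550×45×10³) + 1/(1800×142×10³) = 1.825×10⁻⁸ N⁻¹.
So P = 0.004233 / 1.825×10⁻⁸ = 232 kN.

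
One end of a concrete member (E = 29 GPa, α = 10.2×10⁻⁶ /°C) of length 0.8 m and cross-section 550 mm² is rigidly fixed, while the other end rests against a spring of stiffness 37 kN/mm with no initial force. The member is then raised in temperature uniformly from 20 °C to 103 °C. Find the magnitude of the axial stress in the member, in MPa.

Free thermal expansion: δ_free = αΔT L = 10.2×10⁻⁶ × 83 × 800 = 0.6773 mm.
Let P be the compressive force at the spring. The member shortens elastically by PL/(AE) and the spring compresses by P/k; together these equal δ_free.
So P = δ_free / [L/(AE) + 1/k] = 0.6773 / [ 800/(550×29×10³) + 1/(37×10³) ].
P = 0.6773 / 7.718×10⁻⁵ = 8775 N.
σ = P/A = 8775/550 = 15.95 MPa.

σ ≈ 16 MPa (compressive)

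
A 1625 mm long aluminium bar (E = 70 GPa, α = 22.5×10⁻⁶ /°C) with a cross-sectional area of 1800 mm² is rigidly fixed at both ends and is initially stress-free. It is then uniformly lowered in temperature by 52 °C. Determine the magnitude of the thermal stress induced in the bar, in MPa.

With length fixed, the mechanical strain must cancel the thermal strain αΔT = 22.5×10⁻⁶ × 52 = 1170×10⁻⁶.
Hence σ = E·αΔT = 70×10³ × 1170×10⁻⁶ = 81.9 MPa, tensile.

σ ≈ 81.9 MPa (tensile)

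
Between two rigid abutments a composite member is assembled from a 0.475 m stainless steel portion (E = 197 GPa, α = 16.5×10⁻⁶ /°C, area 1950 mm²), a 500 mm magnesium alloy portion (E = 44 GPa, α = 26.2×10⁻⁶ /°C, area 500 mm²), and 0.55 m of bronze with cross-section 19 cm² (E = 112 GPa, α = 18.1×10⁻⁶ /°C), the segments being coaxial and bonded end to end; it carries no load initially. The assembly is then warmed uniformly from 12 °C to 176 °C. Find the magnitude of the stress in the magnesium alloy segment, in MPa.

Free thermal expansion of the whole bar: Σ αᵢΔT Lᵢ = 16.5×10⁻⁶×164×475 + 26.2×10⁻⁶×164×500 + 18.1×10⁻⁶×164×550 = 5.066 mm.
The walls prevent any net length change, so an axial force P (same in every segment) develops. Compatibility: P · Σ Lᵢ/(AᵢEᵢ) = δ_free.
Σ Lᵢ/(AᵢEᵢ) = 475/(1950×197×10³) + 500/(500×44×10³) + 550/(1900×112×10³) = 2.655×10⁻⁵ mm/N.
So P = 5.066 / 2.655×10⁻⁵ = 190.8 kN, compressive.
σ_{magnesium alloy} = P / A = 190800 / 500 = 381.7 MPa.

σ ≈ 382 MPa (compressive)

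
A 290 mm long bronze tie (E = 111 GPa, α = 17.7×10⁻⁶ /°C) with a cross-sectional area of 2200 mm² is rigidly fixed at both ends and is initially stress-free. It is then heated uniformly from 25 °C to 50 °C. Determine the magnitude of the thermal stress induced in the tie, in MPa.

Because both ends are immovable the net strain is zero, and the suppressed thermal strain is αΔT = 17.7×10⁻⁶ × 25 = 442.5×10⁻⁶.
The stress required to suppress this strain is σ = Eε = 111×10³ × 442.5×10⁻⁶ = 49.12 MPa, compressive since the tie is trying to expand.

σ ≈ 49.1 MPa (compressive)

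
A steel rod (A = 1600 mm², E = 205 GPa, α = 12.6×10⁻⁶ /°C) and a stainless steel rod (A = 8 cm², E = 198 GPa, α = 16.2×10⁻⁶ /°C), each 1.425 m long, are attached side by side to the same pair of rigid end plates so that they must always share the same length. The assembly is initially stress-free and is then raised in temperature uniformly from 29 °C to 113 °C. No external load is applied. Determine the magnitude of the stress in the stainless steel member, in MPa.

σ ≈ 40.4 MPa (compressive)

The stainless steel has the larger α, so on heating it would change length more than the steel if both were free. The rigid plates force a common final length, so the stainless steel is put into compression and the steel into tension, with equal and opposite forces P (no external load).
Compatibility of the two members (thermal + elastic change equal): (α₁ − α₂)ΔT = P·[1/(A₁E₁) + 1/(A₂E₂)].
|α₁ − α₂|·ΔT = 3.6×10⁻⁶ × 84 = 0.0003024.
1/(A₁E₁) + 1/(A₂E₂) = 1/(1600×205×10³) + 1/(800×198×10³) = 9.362×10⁻⁹ N⁻¹.
P = 0.0003024 / 9.362×10⁻⁹ = 32300 N = 32.3 kN.
σ_{stainless steel} = P/A₂ = 32300/800 = 40.38 MPa, compressive.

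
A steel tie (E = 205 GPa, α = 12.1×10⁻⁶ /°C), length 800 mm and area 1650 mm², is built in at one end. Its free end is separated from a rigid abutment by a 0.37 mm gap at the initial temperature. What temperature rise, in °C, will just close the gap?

ΔT ≈ 38.2 °C

The gap closes when αΔT L = 0.37 mm, since the tie is still unstressed at that instant.
So ΔT = g/(αL) = 0.37/(12.1×10⁻⁶ × 800) = 38.22 °C.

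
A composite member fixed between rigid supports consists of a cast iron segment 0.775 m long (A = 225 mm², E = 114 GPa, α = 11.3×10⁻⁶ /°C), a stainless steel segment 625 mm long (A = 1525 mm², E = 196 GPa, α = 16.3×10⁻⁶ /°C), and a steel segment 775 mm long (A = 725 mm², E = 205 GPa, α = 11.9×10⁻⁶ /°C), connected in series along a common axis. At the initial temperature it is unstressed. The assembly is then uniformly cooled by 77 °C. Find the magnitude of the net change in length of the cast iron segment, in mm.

With the walls removed the bar would change length by δ_free = Σ αᵢΔT Lᵢ = 11.3×10⁻⁶×77×775 + 16.3×10⁻⁶×77×625 + 11.9×10⁻⁶×77×775 = 2.169 mm.
The rigid supports impose zero overall length change; the single axial force P common to all segments must satisfy P Σ Lᵢ/(AᵢEᵢ) = δ_free.
Σ Lᵢ/(AᵢEᵢ) = 775/(225×114×10³) + 625/(1525×196×10³) + 775/(725×205×10³) = 3.752×10⁻⁵ mm/N.
Hence P = δ_free / Σ(L/AE) = 2.169/3.752×10⁻⁵ = 57.81 kN (tensile).
For the cast iron segment, free thermal change = 11.3×10⁻⁶×77×775 = 0.6743 mm and elastic change from P = 57810×775/(225×114×10³) = 1.747 mm; these oppose, so the net change is 1.07 mm (segment lengthens).

|ΔL| ≈ 1.07 mm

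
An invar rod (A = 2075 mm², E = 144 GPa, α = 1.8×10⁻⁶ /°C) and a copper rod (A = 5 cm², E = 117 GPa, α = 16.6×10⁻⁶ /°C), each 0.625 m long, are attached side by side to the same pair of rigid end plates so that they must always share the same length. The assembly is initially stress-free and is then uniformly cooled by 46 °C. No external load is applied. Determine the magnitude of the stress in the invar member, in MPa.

σ ≈ 16.1 MPa (compressive)

The copper has the larger α, so on cooling it would change length more than the invar if both were free. The rigid plates force a common final length, so the copper is put into tension and the invar into compression, with equal and opposite forces P (no external load).
Equating the net (thermal + elastic) strains gives |α₁ − α₂|·ΔT = P·[1/(A₁E₁) + 1/(A₂E₂)].
|α₁ − α₂|·ΔT = 14.8×10⁻⁶ × 46 = 0.0006808.
1/(A₁E₁) + 1/(A₂E₂) = 1/(2075×144×10³) + 1/(500×117×10³) = 2.044×10⁻⁸ N⁻¹.
So P = 0.0006808 / 2.044×10⁻⁸ = 33.31 kN.
σ_{invar} = P/A₁ = 33310/2075 = 16.05 MPa, compressive.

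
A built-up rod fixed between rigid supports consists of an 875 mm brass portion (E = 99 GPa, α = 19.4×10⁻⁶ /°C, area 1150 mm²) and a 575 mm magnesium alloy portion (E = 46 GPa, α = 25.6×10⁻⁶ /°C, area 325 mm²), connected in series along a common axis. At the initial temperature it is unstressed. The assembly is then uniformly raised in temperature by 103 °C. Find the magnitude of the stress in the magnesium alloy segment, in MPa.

If the supports were absent, the total length change would be Σ αᵢΔT Lᵢ = 19.4×10⁻⁶×103×875 + 25.6×10⁻⁶×103×575 = 3.265 mm.
The rigid supports impose zero overall length change; the single axial force P common to all segments must satisfy P Σ Lᵢ/(AᵢEᵢ) = δ_free.
Σ Lᵢ/(AᵢEᵢ) = 875/(1150×99×10³) + 575/(325×46×10³) = 4.615×10⁻⁵ mm/N.
Hence P = δ_free / Σ(L/AE) = 3.265/4.615×10⁻⁵ = 70.74 kN (compressive).
σ_{magnesium alloy} = P / A = 70740 / 325 = 217.7 MPa.

σ ≈ 218 MPa (compressive)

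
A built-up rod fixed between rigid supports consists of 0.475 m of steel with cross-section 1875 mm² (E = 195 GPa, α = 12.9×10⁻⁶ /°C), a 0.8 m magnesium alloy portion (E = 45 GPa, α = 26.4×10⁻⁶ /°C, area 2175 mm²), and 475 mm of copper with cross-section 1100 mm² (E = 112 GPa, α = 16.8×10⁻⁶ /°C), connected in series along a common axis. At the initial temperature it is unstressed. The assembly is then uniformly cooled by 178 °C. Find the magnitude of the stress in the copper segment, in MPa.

σ ≈ 428 MPa (tensile)

If the supports were absent, the total length change would be Σ αᵢΔT Lᵢ = 12.9×10⁻⁶×178×475 + 26.4×10⁻⁶×178×800 + 16.8×10⁻⁶×178×475 = 6.27 mm.
The walls prevent any net length change, so an axial force P (same in every segment) develops. Compatibility: P · Σ Lᵢ/(AᵢEᵢ) = δ_free.
Σ Lᵢ/(AᵢEᵢ) = 475/(1875×195×10³) + 800/(2175×45×10³) + 475/(1100×112×10³) = 1.333×10⁻⁵ mm/N.
Hence P = δ_free / Σ(L/AE) = 6.27/1.333×10⁻⁵ = 470.5 kN (tensile).
σ_{copper} = P / A = 470500 / 1100 = 427.7 MPa.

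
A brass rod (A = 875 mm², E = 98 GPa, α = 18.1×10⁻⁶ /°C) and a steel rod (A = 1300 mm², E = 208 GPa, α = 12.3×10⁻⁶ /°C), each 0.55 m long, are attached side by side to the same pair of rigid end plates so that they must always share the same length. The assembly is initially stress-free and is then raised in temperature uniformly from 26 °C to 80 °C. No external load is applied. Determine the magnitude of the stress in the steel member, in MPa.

The brass has the larger α, so on heating it would change length more than the steel if both were free. The rigid plates force a common final length, so the brass is put into compression and the steel into tension, with equal and opposite forces P (no external load).
Equating the net (thermal + elastic) strains gives |α₁ − α₂|·ΔT = P·[1/(A₁E₁) + 1/(A₂E₂)].
|α₁ − α₂|·ΔT = 5.8×10⁻⁶ × 54 = 0.0003132.
1/(A₁E₁) + 1/(A₂E₂) = 1/(875×98×10³) + 1/(1300×208×10³) = 1.536×10⁻⁸ N⁻¹.
P = 0.0003132 / 1.536×10⁻⁸ = 20390 N = 20.39 kN.
σ_{steel} = P/A₂ = 20390/1300 = 15.69 MPa, tensile.

σ ≈ 15.7 MPa (tensile)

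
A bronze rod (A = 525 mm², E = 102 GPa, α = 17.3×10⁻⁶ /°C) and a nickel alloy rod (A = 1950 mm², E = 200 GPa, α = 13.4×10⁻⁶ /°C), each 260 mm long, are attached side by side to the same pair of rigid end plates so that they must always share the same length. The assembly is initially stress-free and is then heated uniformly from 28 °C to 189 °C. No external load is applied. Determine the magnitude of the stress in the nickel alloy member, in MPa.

σ ≈ 15.2 MPa (tensile)

The bronze has the larger α, so on heating it would change length more than the nickel alloy if both were free. The rigid plates force a common final length, so the bronze is put into compression and the nickel alloy into tension, with equal and opposite forces P (no external load).
Setting the final lengths equal and cancelling L: (α₁ − α₂)ΔT = P/(A₁E₁) + P/(A₂E₂).
|α₁ − α₂|·ΔT = 3.9×10⁻⁶ × 161 = 0.0006279.
1/(A₁E₁) + 1/(A₂E₂) = 1/(525×102×10³) + 1/(1950×200×10³) = 2.124×10⁻⁸ N⁻¹.
P = 0.0006279 / 2.124×10⁻⁸ = 29560 N = 29.56 kN.
σ_{nickel alloy} = P/A₂ = 29560/1950 = 15.16 MPa, tensile.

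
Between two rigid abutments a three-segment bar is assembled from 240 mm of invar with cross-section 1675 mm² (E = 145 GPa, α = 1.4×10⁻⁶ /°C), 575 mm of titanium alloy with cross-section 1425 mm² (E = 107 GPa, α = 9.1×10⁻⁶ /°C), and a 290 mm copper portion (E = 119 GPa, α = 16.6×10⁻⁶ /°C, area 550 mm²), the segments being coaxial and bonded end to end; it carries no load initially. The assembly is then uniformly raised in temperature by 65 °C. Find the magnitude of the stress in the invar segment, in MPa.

If the supports were absent, the total length change would be Σ αᵢΔT Lᵢ = 1.4×10⁻⁶×65×240 + 9.1×10⁻⁶×65×575 + 16.6×10⁻⁶×65×290 = 0.6749 mm.
The rigid supports impose zero overall length change; the single axial force P common to all segments must satisfy P Σ Lᵢ/(AᵢEᵢ) = δ_free.
Σ Lᵢ/(AᵢEᵢ) = 240/(1675×145×10³) + 575/(1425×107×10³) + 290/(550×119×10³) = 9.19×10⁻⁶ mm/N.
Hence P = δ_free / Σ(L/AE) = 0.6749/9.19×10⁻⁶ = 73.43 kN (compressive).
σ_{invar} = P / A = 73430 / 1675 = 43.84 MPa.

σ ≈ 43.8 MPa (compressive)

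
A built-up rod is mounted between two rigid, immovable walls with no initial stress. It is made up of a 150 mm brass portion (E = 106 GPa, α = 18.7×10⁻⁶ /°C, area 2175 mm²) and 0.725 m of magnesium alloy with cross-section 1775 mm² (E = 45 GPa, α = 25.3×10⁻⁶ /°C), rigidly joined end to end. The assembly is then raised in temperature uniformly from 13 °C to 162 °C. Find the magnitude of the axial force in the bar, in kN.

With the walls removed the bar would change length by δ_free = Σ αᵢΔT Lᵢ = 18.7×10⁻⁶×149×150 + 25.3×10⁻⁶×149×725 = 3.151 mm.
Since the ends are fixed, an axial force P builds up, equal in every segment, with P · Σ Lᵢ/(AᵢEᵢ) = δ_free.
The series flexibility is Σ Lᵢ/(AᵢEᵢ) = 150/(2175×106×10³) + 725/(1775×45×10³) = 9.727×10⁻⁶ mm/N.
Hence P = δ_free / Σ(L/AE) = 3.151/9.727×10⁻⁶ = 323.9 kN (compressive).

P ≈ 324 kN (compressive)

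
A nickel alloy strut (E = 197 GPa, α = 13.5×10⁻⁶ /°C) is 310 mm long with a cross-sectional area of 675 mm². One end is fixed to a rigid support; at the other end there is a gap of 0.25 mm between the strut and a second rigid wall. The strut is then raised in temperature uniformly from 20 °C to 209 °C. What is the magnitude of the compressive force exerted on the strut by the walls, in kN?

P ≈ 232 kN

If the wall were absent the strut would grow by αΔT L = 13.5×10⁻⁶ × 189 × 310 = 0.791 mm.
After closing the 0.25 mm clearance, 0.791 − 0.25 = 0.541 mm of expansion remains to be suppressed by the wall.
So σ = E(δ_free − g)/L = 197×10³ × 0.541/310 = 343.8 MPa.
Force on the wall = σA = 343.8 × 675 mm² = 232 kN.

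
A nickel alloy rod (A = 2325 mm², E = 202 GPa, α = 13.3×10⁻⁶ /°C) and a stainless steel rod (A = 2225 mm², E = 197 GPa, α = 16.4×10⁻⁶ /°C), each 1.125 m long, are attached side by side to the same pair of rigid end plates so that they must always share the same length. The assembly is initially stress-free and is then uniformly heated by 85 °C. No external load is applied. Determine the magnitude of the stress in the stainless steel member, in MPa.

Both members must finish at the same length. With the larger α, the stainless steel tends to over-expand; the plates restrain it, putting the stainless steel in compression and the nickel alloy in tension. With no external load the two internal forces are equal and opposite, magnitude P.
Equating the net (thermal + elastic) strains gives |α₁ − α₂|·ΔT = P·[1/(A₁E₁) + 1/(A₂E₂)].
|α₁ − α₂|·ΔT = 3.1×10⁻⁶ × 85 = 0.0002635.
1/(A₁E₁) + 1/(A₂E₂) = 1/(2325×202×10³) + 1/(2225×197×10³) = 4.411×10⁻⁹ N⁻¹.
So P = 0.0002635 / 4.411×10⁻⁹ = 59.74 kN.
σ_{stainless steel} = P/A₂ = 59740/2225 = 26.85 MPa, compressive.

σ ≈ 26.9 MPa (compressive)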